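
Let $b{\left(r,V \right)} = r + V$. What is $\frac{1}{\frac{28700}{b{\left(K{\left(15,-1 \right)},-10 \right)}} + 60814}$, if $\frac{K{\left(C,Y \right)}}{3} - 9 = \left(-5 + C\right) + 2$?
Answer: $\frac{53}{3251842} \approx 1.6298 \cdot 10^{-5}$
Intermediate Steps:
$K{\left(C,Y \right)} = 18 + 3 C$ ($K{\left(C,Y \right)} = 27 + 3 \left(\left(-5 + C\right) + 2\right) = 27 + 3 \left(-3 + C\right) = 27 + \left(-9 + 3 C\right) = 18 + 3 C$)
$b{\left(r,V \right)} = V + r$
$\frac{1}{\frac{28700}{b{\left(K{\left(15,-1 \right)},-10 \right)}} + 60814} = \frac{1}{\frac{28700}{-10 + \left(18 + 3 \cdot 15\right)} + 60814} = \frac{1}{\frac{28700}{-10 + \left(18 + 45\right)} + 60814} = \frac{1}{\frac{28700}{-10 + 63} + 60814} = \frac{1}{\frac{28700}{53} + 60814} = \frac{1}{\frac{3251842}{53}} = \frac{53}{3251842}$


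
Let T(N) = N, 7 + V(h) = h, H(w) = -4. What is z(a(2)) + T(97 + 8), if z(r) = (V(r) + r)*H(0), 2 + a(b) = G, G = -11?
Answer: 237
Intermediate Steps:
a(b) = -13 (a(b) = -2 - 11 = -13)
V(h) = -7 + h
z(r) = 28 - 8*r (z(r) = ((-7 + r) + r)*(-4) = (-7 + 2*r)*(-4) = 28 - 8*r)
z(a(2)) + T(97 + 8) = (28 - 8*(-13)) + (97 + 8) = (28 + 104) + 105 = 132 + 105 = 237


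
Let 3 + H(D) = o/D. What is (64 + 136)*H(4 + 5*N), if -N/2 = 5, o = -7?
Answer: -13100/23 ≈ -569.57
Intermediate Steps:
N = -10 (N = -2*5 = -10)
H(D) = -3 - 7/D
(64 + 136)*H(4 + 5*N) = (64 + 136)*(-3 - 7/(4 + 5*(-10))) = 200*(-3 - 7/(4 - 50)) = 200*(-3 - 7/(-46)) = 200*(-3 - 7*(-1/46)) = 200*(-3 + 7/46) = 200*(-131/46) = -13100/23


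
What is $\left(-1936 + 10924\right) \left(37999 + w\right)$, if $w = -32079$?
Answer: $53208960$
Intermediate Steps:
$\left(-1936 + 10924\right) \left(37999 + w\right) = \left(-1936 + 10924\right) \left(37999 - 32079\right) = 8988 \cdot 5920 = 53208960$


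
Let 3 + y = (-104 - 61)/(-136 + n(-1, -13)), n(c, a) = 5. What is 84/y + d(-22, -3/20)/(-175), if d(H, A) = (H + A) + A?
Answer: -1600513/33250 ≈ -48.136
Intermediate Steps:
d(H, A) = H + 2*A (d(H, A) = (A + H) + A = H + 2*A)
y = -228/131 (y = -3 + (-104 - 61)/(-136 + 5) = -3 - 165/(-131) = -3 - 165*(-1/131) = -3 + 165/131 = -228/131 ≈ -1.7405)
84/y + d(-22, -3/20)/(-175) = 84/(-228/131) + (-22 + 2*(-3/20))/(-175) = 84*(-131/228) + (-22 + 2*(-3*1/20))*(-1/175) = -917/19 + (-22 + 2*(-3/20))*(-1/175) = -917/19 + (-22 - 3/10)*(-1/175) = -917/19 - 223/10*(-1/175) = -917/19 + 223/1750 = -1600513/33250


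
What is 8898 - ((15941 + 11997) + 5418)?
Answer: -24458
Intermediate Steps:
8898 - ((15941 + 11997) + 5418) = 8898 - (27938 + 5418) = 8898 - 1*33356 = 8898 - 33356 = -24458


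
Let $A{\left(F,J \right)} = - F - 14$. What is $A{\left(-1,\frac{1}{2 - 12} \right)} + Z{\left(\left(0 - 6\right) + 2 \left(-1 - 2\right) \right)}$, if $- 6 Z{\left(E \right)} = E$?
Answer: $-11$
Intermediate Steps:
$A{\left(F,J \right)} = -14 - F$
$Z{\left(E \right)} = - \frac{E}{6}$
$A{\left(-1,\frac{1}{2 - 12} \right)} + Z{\left(\left(0 - 6\right) + 2 \left(-1 - 2\right) \right)} = \left(-14 - -1\right) - \frac{\left(0 - 6\right) + 2 \left(-1 - 2\right)}{6} = \left(-14 + 1\right) - \frac{-6 + 2 \left(-3\right)}{6} = -13 - \frac{-6 - 6}{6} = -13 - -2 = -13 + 2 = -11$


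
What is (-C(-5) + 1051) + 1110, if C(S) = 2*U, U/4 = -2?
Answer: 2177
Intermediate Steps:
U = -8 (U = 4*(-2) = -8)
C(S) = -16 (C(S) = 2*(-8) = -16)
(-C(-5) + 1051) + 1110 = (-1*(-16) + 1051) + 1110 = (16 + 1051) + 1110 = 1067 + 1110 = 2177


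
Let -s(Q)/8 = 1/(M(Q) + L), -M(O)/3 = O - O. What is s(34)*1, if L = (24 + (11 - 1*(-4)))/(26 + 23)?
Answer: -392/39 ≈ -10.051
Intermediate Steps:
M(O) = 0 (M(O) = -3*(O - O) = -3*0 = 0)
L = 39/49 (L = (24 + (11 + 4))/49 = (24 + 15)*(1/49) = 39*(1/49) = 39/49 ≈ 0.79592)
s(Q) = -392/39 (s(Q) = -8/(0 + 39/49) = -8/39/49 = -8*49/39 = -392/39)
s(34)*1 = -392/39*1 = -392/39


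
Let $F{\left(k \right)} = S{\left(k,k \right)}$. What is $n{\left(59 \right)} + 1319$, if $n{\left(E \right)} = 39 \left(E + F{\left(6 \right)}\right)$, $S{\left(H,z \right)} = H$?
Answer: $3854$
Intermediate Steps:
$F{\left(k \right)} = k$
$n{\left(E \right)} = 234 + 39 E$ ($n{\left(E \right)} = 39 \left(E + 6\right) = 39 \left(6 + E\right) = 234 + 39 E$)
$n{\left(59 \right)} + 1319 = \left(234 + 39 \cdot 59\right) + 1319 = \left(234 + 2301\right) + 1319 = 2535 + 1319 = 3854$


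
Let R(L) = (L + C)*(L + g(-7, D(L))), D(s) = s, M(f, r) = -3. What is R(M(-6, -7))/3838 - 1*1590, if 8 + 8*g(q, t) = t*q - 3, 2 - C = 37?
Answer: -642353/404 ≈ -1590.0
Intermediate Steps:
C = -35 (C = 2 - 1*37 = 2 - 37 = -35)
g(q, t) = -11/8 + q*t/8 (g(q, t) = -1 + (t*q - 3)/8 = -1 + (q*t - 3)/8 = -1 + (-3 + q*t)/8 = -1 + (-3/8 + q*t/8) = -11/8 + q*t/8)
R(L) = (-35 + L)*(-11/8 + L/8) (R(L) = (L - 35)*(L + (-11/8 + (1/8)*(-7)*L)) = (-35 + L)*(L + (-11/8 - 7*L/8)) = (-35 + L)*(-11/8 + L/8))
R(M(-6, -7))/3838 - 1*1590 = (385/8 - 23/4*(-3) + (1/8)*(-3)**2)/3838 - 1*1590 = (385/8 + 69/4 + (1/8)*9)*(1/3838) - 1590 = (385/8 + 69/4 + 9/8)*(1/3838) - 1590 = (133/2)*(1/3838) - 1590 = 7/404 - 1590 = -642353/404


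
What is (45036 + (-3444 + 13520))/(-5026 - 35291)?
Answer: -55112/40317 ≈ -1.3670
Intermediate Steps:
(45036 + (-3444 + 13520))/(-5026 - 35291) = (45036 + 10076)/(-40317) = 55112*(-1/40317) = -55112/40317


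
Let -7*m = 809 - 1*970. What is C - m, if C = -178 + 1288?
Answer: 1087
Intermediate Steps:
m = 23 (m = -(809 - 1*970)/7 = -(809 - 970)/7 = -⅐*(-161) = 23)
C = 1110
C - m = 1110 - 1*23 = 1110 - 23 = 1087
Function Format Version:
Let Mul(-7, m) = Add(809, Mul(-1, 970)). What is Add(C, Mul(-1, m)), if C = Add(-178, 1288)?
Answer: 1087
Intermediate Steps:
m = 23 (m = Mul(Rational(-1, 7), Add(809, Mul(-1, 970))) = Mul(Rational(-1, 7), Add(809, -970)) = Mul(Rational(-1, 7), -161) = 23)
C = 1110
Add(C, Mul(-1, m)) = Add(1110, Mul(-1, 23)) = Add(1110, -23) = 1087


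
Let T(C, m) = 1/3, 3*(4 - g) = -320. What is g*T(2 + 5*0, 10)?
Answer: 332/9 ≈ 36.889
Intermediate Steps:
g = 332/3 (g = 4 - ⅓*(-320) = 4 + 320/3 = 332/3 ≈ 110.67)
T(C, m) = ⅓
g*T(2 + 5*0, 10) = (332/3)*(⅓) = 332/9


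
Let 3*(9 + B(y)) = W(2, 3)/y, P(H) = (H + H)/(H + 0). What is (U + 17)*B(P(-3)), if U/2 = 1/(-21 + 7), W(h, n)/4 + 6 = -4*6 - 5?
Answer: -11446/21 ≈ -545.05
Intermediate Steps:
W(h, n) = -140 (W(h, n) = -24 + 4*(-4*6 - 5) = -24 + 4*(-24 - 5) = -24 + 4*(-29) = -24 - 116 = -140)
P(H) = 2 (P(H) = (2*H)/H = 2)
U = -1/7 (U = 2/(-21 + 7) = 2/(-14) = 2*(-1/14) = -1/7 ≈ -0.14286)
B(y) = -9 - 140/(3*y) (B(y) = -9 + (-140/y)/3 = -9 - 140/(3*y))
(U + 17)*B(P(-3)) = (-1/7 + 17)*(-9 - 140/3/2) = 118*(-9 - 140/3*1/2)/7 = 118*(-9 - 70/3)/7 = (118/7)*(-97/3) = -11446/21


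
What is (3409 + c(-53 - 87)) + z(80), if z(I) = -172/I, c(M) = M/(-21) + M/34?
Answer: 3477587/1020 ≈ 3409.4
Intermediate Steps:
c(M) = -13*M/714 (c(M) = M*(-1/21) + M*(1/34) = -M/21 + M/34 = -13*M/714)
(3409 + c(-53 - 87)) + z(80) = (3409 - 13*(-53 - 87)/714) - 172/80 = (3409 - 13/714*(-140)) - 172*1/80 = (3409 + 130/51) - 43/20 = 173989/51 - 43/20 = 3477587/1020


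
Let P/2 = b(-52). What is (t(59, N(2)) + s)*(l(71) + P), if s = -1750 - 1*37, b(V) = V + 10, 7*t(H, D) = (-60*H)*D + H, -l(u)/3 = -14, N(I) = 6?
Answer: 202140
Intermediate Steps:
l(u) = 42 (l(u) = -3*(-14) = 42)
t(H, D) = H/7 - 60*D*H/7 (t(H, D) = ((-60*H)*D + H)/7 = (-60*D*H + H)/7 = (H - 60*D*H)/7 = H/7 - 60*D*H/7)
b(V) = 10 + V
s = -1787 (s = -1750 - 37 = -1787)
P = -84 (P = 2*(10 - 52) = 2*(-42) = -84)
(t(59, N(2)) + s)*(l(71) + P) = ((⅐)*59*(1 - 60*6) - 1787)*(42 - 84) = ((⅐)*59*(1 - 360) - 1787)*(-42) = ((⅐)*59*(-359) - 1787)*(-42) = (-21181/7 - 1787)*(-42) = -33690/7*(-42) = 202140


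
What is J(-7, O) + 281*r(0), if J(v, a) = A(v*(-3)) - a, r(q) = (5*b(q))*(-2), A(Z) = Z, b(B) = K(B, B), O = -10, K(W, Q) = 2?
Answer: -5589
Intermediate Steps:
b(B) = 2
r(q) = -20 (r(q) = (5*2)*(-2) = 10*(-2) = -20)
J(v, a) = -a - 3*v (J(v, a) = v*(-3) - a = -3*v - a = -a - 3*v)
J(-7, O) + 281*r(0) = (-1*(-10) - 3*(-7)) + 281*(-20) = (10 + 21) - 5620 = 31 - 5620 = -5589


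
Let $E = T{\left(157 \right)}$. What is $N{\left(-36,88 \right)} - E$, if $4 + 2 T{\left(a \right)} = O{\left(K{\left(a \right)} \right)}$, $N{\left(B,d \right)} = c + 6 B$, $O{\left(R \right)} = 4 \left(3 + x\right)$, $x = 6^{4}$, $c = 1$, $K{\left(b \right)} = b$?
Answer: $-2811$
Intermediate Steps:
$x = 1296$
$O{\left(R \right)} = 5196$ ($O{\left(R \right)} = 4 \left(3 + 1296\right) = 4 \cdot 1299 = 5196$)
$N{\left(B,d \right)} = 1 + 6 B$
$T{\left(a \right)} = 2596$ ($T{\left(a \right)} = -2 + \frac{1}{2} \cdot 5196 = -2 + 2598 = 2596$)
$E = 2596$
$N{\left(-36,88 \right)} - E = \left(1 + 6 \left(-36\right)\right) - 2596 = \left(1 - 216\right) - 2596 = -215 - 2596 = -2811$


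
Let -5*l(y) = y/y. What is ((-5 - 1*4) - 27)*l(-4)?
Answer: 36/5 ≈ 7.2000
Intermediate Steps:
l(y) = -⅕ (l(y) = -y/(5*y) = -⅕*1 = -⅕)
((-5 - 1*4) - 27)*l(-4) = ((-5 - 1*4) - 27)*(-⅕) = ((-5 - 4) - 27)*(-⅕) = (-9 - 27)*(-⅕) = -36*(-⅕) = 36/5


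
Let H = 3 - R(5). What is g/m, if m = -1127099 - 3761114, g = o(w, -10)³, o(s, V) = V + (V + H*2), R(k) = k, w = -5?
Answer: 13824/4888213 ≈ 0.0028280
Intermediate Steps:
H = -2 (H = 3 - 1*5 = 3 - 5 = -2)
o(s, V) = -4 + 2*V (o(s, V) = V + (V - 2*2) = V + (V - 4) = V + (-4 + V) = -4 + 2*V)
g = -13824 (g = (-4 + 2*(-10))³ = (-4 - 20)³ = (-24)³ = -13824)
m = -4888213
g/m = -13824/(-4888213) = -13824*(-1/4888213) = 13824/4888213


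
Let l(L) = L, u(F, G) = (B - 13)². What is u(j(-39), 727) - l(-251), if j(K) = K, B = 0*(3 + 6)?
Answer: 420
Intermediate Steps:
B = 0 (B = 0*9 = 0)
u(F, G) = 169 (u(F, G) = (0 - 13)² = (-13)² = 169)
u(j(-39), 727) - l(-251) = 169 - 1*(-251) = 169 + 251 = 420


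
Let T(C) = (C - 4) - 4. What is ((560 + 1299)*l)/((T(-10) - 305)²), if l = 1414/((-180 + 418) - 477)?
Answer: -2628626/24934631 ≈ -0.10542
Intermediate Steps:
T(C) = -8 + C (T(C) = (-4 + C) - 4 = -8 + C)
l = -1414/239 (l = 1414/(238 - 477) = 1414/(-239) = 1414*(-1/239) = -1414/239 ≈ -5.9163)
((560 + 1299)*l)/((T(-10) - 305)²) = ((560 + 1299)*(-1414/239))/(((-8 - 10) - 305)²) = (1859*(-1414/239))/((-18 - 305)²) = -2628626/(239*((-323)²)) = -2628626/239/104329 = -2628626/239*1/104329 = -2628626/24934631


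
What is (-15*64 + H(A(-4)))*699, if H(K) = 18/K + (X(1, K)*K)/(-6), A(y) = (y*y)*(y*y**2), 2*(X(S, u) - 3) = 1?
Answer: -129800339/512 ≈ -2.5352e+5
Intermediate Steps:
X(S, u) = 7/2 (X(S, u) = 3 + (1/2)*1 = 3 + 1/2 = 7/2)
A(y) = y**5 (A(y) = y**2*y**3 = y**5)
H(K) = 18/K - 7*K/12 (H(K) = 18/K + (7*K/2)/(-6) = 18/K + (7*K/2)*(-1/6) = 18/K - 7*K/12)
(-15*64 + H(A(-4)))*699 = (-15*64 + (18/((-4)**5) - 7/12*(-4)**5))*699 = (-960 + (18/(-1024) - 7/12*(-1024)))*699 = (-960 + (18*(-1/1024) + 1792/3))*699 = (-960 + (-9/512 + 1792/3))*699 = (-960 + 917477/1536)*699 = -557083/1536*699 = -129800339/512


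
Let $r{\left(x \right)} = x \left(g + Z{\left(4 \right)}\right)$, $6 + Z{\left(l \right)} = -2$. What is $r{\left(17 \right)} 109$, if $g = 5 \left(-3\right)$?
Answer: $-42619$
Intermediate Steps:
$Z{\left(l \right)} = -8$ ($Z{\left(l \right)} = -6 - 2 = -8$)
$g = -15$
$r{\left(x \right)} = - 23 x$ ($r{\left(x \right)} = x \left(-15 - 8\right) = x \left(-23\right) = - 23 x$)
$r{\left(17 \right)} 109 = \left(-23\right) 17 \cdot 109 = \left(-391\right) 109 = -42619$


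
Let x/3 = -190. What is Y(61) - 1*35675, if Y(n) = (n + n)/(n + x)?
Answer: -18158697/509 ≈ -35675.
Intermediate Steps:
x = -570 (x = 3*(-190) = -570)
Y(n) = 2*n/(-570 + n) (Y(n) = (n + n)/(n - 570) = (2*n)/(-570 + n) = 2*n/(-570 + n))
Y(61) - 1*35675 = 2*61/(-570 + 61) - 1*35675 = 2*61/(-509) - 35675 = 2*61*(-1/509) - 35675 = -122/509 - 35675 = -18158697/509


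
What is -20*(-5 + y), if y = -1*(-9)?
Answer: -80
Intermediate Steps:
y = 9
-20*(-5 + y) = -20*(-5 + 9) = -20*4 = -80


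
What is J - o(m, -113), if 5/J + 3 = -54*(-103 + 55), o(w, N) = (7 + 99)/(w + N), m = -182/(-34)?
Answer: 259696/263215 ≈ 0.98663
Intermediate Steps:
m = 91/17 (m = -182*(-1/34) = 91/17 ≈ 5.3529)
o(w, N) = 106/(N + w)
J = 5/2589 (J = 5/(-3 - 54*(-103 + 55)) = 5/(-3 - 54*(-48)) = 5/(-3 + 2592) = 5/2589 ≈ 0.0019312)
J - o(m, -113) = 5/2589 - 106/(-113 + 91/17) = 5/2589 - 106/(-1830/17) = 5/2589 - 106*(-17)/1830 = 5/2589 - 1*(-901/915) = 5/2589 + 901/915 = 259696/263215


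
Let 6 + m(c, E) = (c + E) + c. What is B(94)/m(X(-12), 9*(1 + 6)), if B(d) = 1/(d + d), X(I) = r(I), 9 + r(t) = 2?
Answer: 1/8084 ≈ 0.00012370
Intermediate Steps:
r(t) = -7 (r(t) = -9 + 2 = -7)
X(I) = -7
m(c, E) = -6 + E + 2*c (m(c, E) = -6 + ((c + E) + c) = -6 + ((E + c) + c) = -6 + (E + 2*c) = -6 + E + 2*c)
B(d) = 1/(2*d)
B(94)/m(X(-12), 9*(1 + 6)) = ((½)/94)/(-6 + 9*(1 + 6) + 2*(-7)) = ((½)*(1/94))/(-6 + 9*7 - 14) = 1/(188*(-6 + 63 - 14)) = (1/188)/43 = (1/188)*(1/43) = 1/8084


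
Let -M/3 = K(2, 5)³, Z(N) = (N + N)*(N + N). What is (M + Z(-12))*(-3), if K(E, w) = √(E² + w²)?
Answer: -1728 + 261*√29 ≈ -322.47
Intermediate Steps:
Z(N) = 4*N² (Z(N) = (2*N)*(2*N) = 4*N²)
M = -87*√29 (M = -3*(2² + 5²)^(3/2) = -3*(4 + 25)^(3/2) = -3*29*√29 = -87*√29 ≈ -468.51)
(M + Z(-12))*(-3) = (-87*√29 + 4*(-12)²)*(-3) = (-87*√29 + 4*144)*(-3) = (-87*√29 + 576)*(-3) = (576 - 87*√29)*(-3) = -1728 + 261*√29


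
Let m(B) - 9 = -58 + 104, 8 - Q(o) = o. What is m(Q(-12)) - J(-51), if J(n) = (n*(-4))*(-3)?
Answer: 667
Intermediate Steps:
Q(o) = 8 - o
J(n) = 12*n (J(n) = -4*n*(-3) = 12*n)
m(B) = 55 (m(B) = 9 + (-58 + 104) = 9 + 46 = 55)
m(Q(-12)) - J(-51) = 55 - 12*(-51) = 55 - 1*(-612) = 55 + 612 = 667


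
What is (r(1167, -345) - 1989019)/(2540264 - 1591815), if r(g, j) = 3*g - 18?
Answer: -1985536/948449 ≈ -2.0935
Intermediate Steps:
r(g, j) = -18 + 3*g
(r(1167, -345) - 1989019)/(2540264 - 1591815) = ((-18 + 3*1167) - 1989019)/(2540264 - 1591815) = ((-18 + 3501) - 1989019)/948449 = (3483 - 1989019)*(1/948449) = -1985536*1/948449 = -1985536/948449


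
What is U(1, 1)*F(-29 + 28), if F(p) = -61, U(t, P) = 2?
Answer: -122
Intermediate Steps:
U(1, 1)*F(-29 + 28) = 2*(-61) = -122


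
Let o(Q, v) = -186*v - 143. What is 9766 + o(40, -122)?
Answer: 32315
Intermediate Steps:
o(Q, v) = -143 - 186*v
9766 + o(40, -122) = 9766 + (-143 - 186*(-122)) = 9766 + (-143 + 22692) = 9766 + 22549 = 32315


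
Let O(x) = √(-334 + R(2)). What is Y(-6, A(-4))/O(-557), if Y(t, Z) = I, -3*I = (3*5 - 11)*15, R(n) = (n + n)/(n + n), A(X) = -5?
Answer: 20*I*√37/111 ≈ 1.096*I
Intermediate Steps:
R(n) = 1 (R(n) = (2*n)/((2*n)) = (2*n)*(1/(2*n)) = 1)
I = -20 (I = -(3*5 - 11)*15/3 = -(15 - 11)*15/3 = -4*15/3 = -⅓*60 = -20)
O(x) = 3*I*√37 (O(x) = √(-334 + 1) = √(-333) = 3*I*√37)
Y(t, Z) = -20
Y(-6, A(-4))/O(-557) = -20*(-I*√37/111) = -(-20)*I*√37/111 = 20*I*√37/111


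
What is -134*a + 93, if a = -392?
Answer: 52621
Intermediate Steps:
-134*a + 93 = -134*(-392) + 93 = 52528 + 93 = 52621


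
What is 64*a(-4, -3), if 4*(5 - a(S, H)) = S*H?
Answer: 128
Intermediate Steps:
a(S, H) = 5 - H*S/4 (a(S, H) = 5 - S*H/4 = 5 - H*S/4)
64*a(-4, -3) = 64*(5 - ¼*(-3)*(-4)) = 64*(5 - 3) = 64*2 = 128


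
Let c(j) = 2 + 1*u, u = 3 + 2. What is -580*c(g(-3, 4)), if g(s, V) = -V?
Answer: -4060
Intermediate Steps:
u = 5
c(j) = 7 (c(j) = 2 + 1*5 = 2 + 5 = 7)
-580*c(g(-3, 4)) = -580*7 = -4060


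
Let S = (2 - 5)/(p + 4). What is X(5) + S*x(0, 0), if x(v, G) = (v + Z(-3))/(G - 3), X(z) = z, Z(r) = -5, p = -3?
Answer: 0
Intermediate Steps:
S = -3 (S = (2 - 5)/(-3 + 4) = -3/1 = -3*1 = -3)
x(v, G) = (-5 + v)/(-3 + G) (x(v, G) = (v - 5)/(G - 3) = (-5 + v)/(-3 + G))
X(5) + S*x(0, 0) = 5 - 3*(-5 + 0)/(-3 + 0) = 5 - 3*(-5)/(-3) = 5 - (-1)*(-5) = 5 - 3*5/3 = 5 - 5 = 0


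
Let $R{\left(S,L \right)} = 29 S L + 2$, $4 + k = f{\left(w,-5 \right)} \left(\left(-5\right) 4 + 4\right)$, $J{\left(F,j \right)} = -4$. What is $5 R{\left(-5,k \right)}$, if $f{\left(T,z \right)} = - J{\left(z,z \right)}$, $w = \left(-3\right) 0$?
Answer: $49310$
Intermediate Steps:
$w = 0$
$f{\left(T,z \right)} = 4$ ($f{\left(T,z \right)} = \left(-1\right) \left(-4\right) = 4$)
$k = -68$ ($k = -4 + 4 \left(\left(-5\right) 4 + 4\right) = -4 + 4 \left(-20 + 4\right) = -4 + 4 \left(-16\right) = -4 - 64 = -68$)
$R{\left(S,L \right)} = 2 + 29 L S$ ($R{\left(S,L \right)} = 29 L S + 2 = 2 + 29 L S$)
$5 R{\left(-5,k \right)} = 5 \left(2 + 29 \left(-68\right) \left(-5\right)\right) = 5 \left(2 + 9860\right) = 5 \cdot 9862 = 49310$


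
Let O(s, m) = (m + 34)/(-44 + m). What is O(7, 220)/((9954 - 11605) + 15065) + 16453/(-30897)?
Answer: -19417723777/36471807504 ≈ -0.53240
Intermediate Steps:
O(s, m) = (34 + m)/(-44 + m)
O(7, 220)/((9954 - 11605) + 15065) + 16453/(-30897) = ((34 + 220)/(-44 + 220))/((9954 - 11605) + 15065) + 16453/(-30897) = (254/176)/(-1651 + 15065) + 16453*(-1/30897) = ((1/176)*254)/13414 - 16453/30897 = (127/88)*(1/13414) - 16453/30897 = 127/1180432 - 16453/30897 = -19417723777/36471807504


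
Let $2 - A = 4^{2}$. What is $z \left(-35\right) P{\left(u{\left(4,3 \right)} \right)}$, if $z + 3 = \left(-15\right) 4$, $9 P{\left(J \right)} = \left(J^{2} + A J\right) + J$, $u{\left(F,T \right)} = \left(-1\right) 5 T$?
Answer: $102900$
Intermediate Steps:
$A = -14$ ($A = 2 - 4^{2} = 2 - 16 = -14$)
$u{\left(F,T \right)} = - 5 T$
$P{\left(J \right)} = - \frac{13 J}{9} + \frac{J^{2}}{9}$ ($P{\left(J \right)} = \frac{\left(J^{2} - 14 J\right) + J}{9} = \frac{J^{2} - 13 J}{9} = - \frac{13 J}{9} + \frac{J^{2}}{9}$)
$z = -63$ ($z = -3 - 60 = -63$)
$z \left(-35\right) P{\left(u{\left(4,3 \right)} \right)} = \left(-63\right) \left(-35\right) \frac{\left(-5\right) 3 \left(-13 - 15\right)}{9} = 2205 \cdot \frac{1}{9} \left(-15\right) \left(-13 - 15\right) = 2205 \cdot \frac{1}{9} \left(-15\right) \left(-28\right) = 2205 \cdot \frac{140}{3} = 102900$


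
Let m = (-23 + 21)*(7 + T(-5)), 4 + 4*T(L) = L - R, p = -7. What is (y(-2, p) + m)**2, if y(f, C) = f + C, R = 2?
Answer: 1225/4 ≈ 306.25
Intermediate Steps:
y(f, C) = C + f
T(L) = -3/2 + L/4 (T(L) = -1 + (L - 1*2)/4 = -1 + (L - 2)/4 = -1 + (-2 + L)/4 = -1 + (-1/2 + L/4) = -3/2 + L/4)
m = -17/2 (m = (-23 + 21)*(7 + (-3/2 + (1/4)*(-5))) = -2*(7 + (-3/2 - 5/4)) = -2*(7 - 11/4) = -2*17/4 = -17/2 ≈ -8.5000)
(y(-2, p) + m)**2 = ((-7 - 2) - 17/2)**2 = (-9 - 17/2)**2 = (-35/2)**2 = 1225/4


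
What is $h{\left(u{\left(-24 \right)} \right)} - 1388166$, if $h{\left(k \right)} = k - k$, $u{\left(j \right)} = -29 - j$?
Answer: $-1388166$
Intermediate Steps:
$h{\left(k \right)} = 0$
$h{\left(u{\left(-24 \right)} \right)} - 1388166 = 0 - 1388166 = -1388166$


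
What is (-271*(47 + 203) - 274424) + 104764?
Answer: -237410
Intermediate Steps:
(-271*(47 + 203) - 274424) + 104764 = (-271*250 - 274424) + 104764 = (-67750 - 274424) + 104764 = -342174 + 104764 = -237410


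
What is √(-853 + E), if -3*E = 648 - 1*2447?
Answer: 2*I*√570/3 ≈ 15.916*I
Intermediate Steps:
E = 1799/3 (E = -(648 - 1*2447)/3 = -(648 - 2447)/3 = -⅓*(-1799) = 1799/3 ≈ 599.67)
√(-853 + E) = √(-853 + 1799/3) = √(-760/3) = 2*I*√570/3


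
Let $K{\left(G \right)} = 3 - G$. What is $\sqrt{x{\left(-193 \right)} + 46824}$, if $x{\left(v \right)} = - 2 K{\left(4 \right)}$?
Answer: $\sqrt{46826} \approx 216.39$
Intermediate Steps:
$x{\left(v \right)} = 2$ ($x{\left(v \right)} = - 2 \left(3 - 4\right) = \left(-2\right) \left(-1\right) = 2$)
$\sqrt{x{\left(-193 \right)} + 46824} = \sqrt{2 + 46824} = \sqrt{46826}$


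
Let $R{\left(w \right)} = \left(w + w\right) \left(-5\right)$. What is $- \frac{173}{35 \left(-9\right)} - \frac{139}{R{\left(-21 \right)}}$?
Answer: $- \frac{71}{630} \approx -0.1127$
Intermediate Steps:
$R{\left(w \right)} = - 10 w$ ($R{\left(w \right)} = 2 w \left(-5\right) = - 10 w$)
$- \frac{173}{35 \left(-9\right)} - \frac{139}{R{\left(-21 \right)}} = - \frac{173}{35 \left(-9\right)} - \frac{139}{\left(-10\right) \left(-21\right)} = - \frac{173}{-315} - \frac{139}{210} = \left(-173\right) \left(- \frac{1}{315}\right) - \frac{139}{210} = \frac{173}{315} - \frac{139}{210} = - \frac{71}{630}$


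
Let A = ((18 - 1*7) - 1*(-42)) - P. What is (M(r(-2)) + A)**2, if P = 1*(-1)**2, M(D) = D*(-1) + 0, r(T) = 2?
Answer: 2500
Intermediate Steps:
M(D) = -D (M(D) = -D + 0 = -D)
P = 1 (P = 1*1 = 1)
A = 52 (A = ((18 - 1*7) - 1*(-42)) - 1*1 = ((18 - 7) + 42) - 1 = (11 + 42) - 1 = 53 - 1 = 52)
(M(r(-2)) + A)**2 = (-1*2 + 52)**2 = (-2 + 52)**2 = 50**2 = 2500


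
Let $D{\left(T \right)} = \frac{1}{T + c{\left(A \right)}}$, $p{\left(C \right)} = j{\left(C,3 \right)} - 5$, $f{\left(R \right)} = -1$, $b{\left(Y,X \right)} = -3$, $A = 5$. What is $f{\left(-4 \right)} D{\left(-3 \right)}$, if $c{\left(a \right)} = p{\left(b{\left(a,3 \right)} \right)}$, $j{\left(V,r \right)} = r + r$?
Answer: $\frac{1}{2} \approx 0.5$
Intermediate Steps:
$j{\left(V,r \right)} = 2 r$
$p{\left(C \right)} = 1$ ($p{\left(C \right)} = 2 \cdot 3 - 5 = 6 - 5 = 1$)
$c{\left(a \right)} = 1$
$D{\left(T \right)} = \frac{1}{1 + T}$ ($D{\left(T \right)} = \frac{1}{T + 1} = \frac{1}{1 + T}$)
$f{\left(-4 \right)} D{\left(-3 \right)} = - \frac{1}{1 - 3} = - \frac{1}{-2} = \left(-1\right) \left(- \frac{1}{2}\right) = \frac{1}{2}$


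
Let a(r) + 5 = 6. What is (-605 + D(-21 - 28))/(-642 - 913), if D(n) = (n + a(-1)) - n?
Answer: 604/1555 ≈ 0.38842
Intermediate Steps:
a(r) = 1 (a(r) = -5 + 6 = 1)
D(n) = 1 (D(n) = (n + 1) - n = (1 + n) - n = 1)
(-605 + D(-21 - 28))/(-642 - 913) = (-605 + 1)/(-642 - 913) = -604/(-1555) = -604*(-1/1555) = 604/1555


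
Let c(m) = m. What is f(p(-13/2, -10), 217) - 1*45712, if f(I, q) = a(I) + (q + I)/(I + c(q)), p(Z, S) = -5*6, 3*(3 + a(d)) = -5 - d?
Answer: -137117/3 ≈ -45706.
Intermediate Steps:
a(d) = -14/3 - d/3 (a(d) = -3 + (-5 - d)/3 = -3 + (-5/3 - d/3) = -14/3 - d/3)
p(Z, S) = -30
f(I, q) = -11/3 - I/3 (f(I, q) = (-14/3 - I/3) + (q + I)/(I + q) = (-14/3 - I/3) + (I + q)/(I + q) = (-14/3 - I/3) + 1 = -11/3 - I/3)
f(p(-13/2, -10), 217) - 1*45712 = (-11/3 - ⅓*(-30)) - 1*45712 = (-11/3 + 10) - 45712 = 19/3 - 45712 = -137117/3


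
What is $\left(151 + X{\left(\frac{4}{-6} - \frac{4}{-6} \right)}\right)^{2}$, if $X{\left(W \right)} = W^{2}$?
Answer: $22801$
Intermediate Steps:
$\left(151 + X{\left(\frac{4}{-6} - \frac{4}{-6} \right)}\right)^{2} = \left(151 + \left(\frac{4}{-6} - \frac{4}{-6}\right)^{2}\right)^{2} = \left(151 + \left(4 \left(- \frac{1}{6}\right) - - \frac{2}{3}\right)^{2}\right)^{2} = \left(151 + \left(- \frac{2}{3} + \frac{2}{3}\right)^{2}\right)^{2} = \left(151 + 0^{2}\right)^{2} = \left(151 + 0\right)^{2} = 151^{2} = 22801$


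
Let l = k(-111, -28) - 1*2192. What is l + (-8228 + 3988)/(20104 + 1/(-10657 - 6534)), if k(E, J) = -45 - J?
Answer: -763520659207/345607863 ≈ -2209.2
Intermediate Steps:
l = -2209 (l = (-45 - 1*(-28)) - 1*2192 = (-45 + 28) - 2192 = -17 - 2192 = -2209)
l + (-8228 + 3988)/(20104 + 1/(-10657 - 6534)) = -2209 + (-8228 + 3988)/(20104 + 1/(-10657 - 6534)) = -2209 - 4240/(20104 + 1/(-17191)) = -2209 - 4240/(20104 - 1/17191) = -2209 - 4240/345607863/17191 = -2209 - 4240*17191/345607863 = -2209 - 72889840/345607863 = -763520659207/345607863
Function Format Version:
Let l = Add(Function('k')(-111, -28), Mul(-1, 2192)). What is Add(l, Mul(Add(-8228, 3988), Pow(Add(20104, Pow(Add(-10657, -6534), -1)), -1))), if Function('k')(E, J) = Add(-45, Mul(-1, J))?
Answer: Rational(-763520659207, 345607863) ≈ -2209.2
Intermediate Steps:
l = -2209 (l = Add(Add(-45, Mul(-1, -28)), Mul(-1, 2192)) = Add(Add(-45, 28), -2192) = Add(-17, -2192) = -2209)
Add(l, Mul(Add(-8228, 3988), Pow(Add(20104, Pow(Add(-10657, -6534), -1)), -1))) = Add(-2209, Mul(Add(-8228, 3988), Pow(Add(20104, Pow(Add(-10657, -6534), -1)), -1))) = Add(-2209, Mul(-4240, Pow(Add(20104, Pow(-17191, -1)), -1))) = Add(-2209, Mul(-4240, Pow(Add(20104, Rational(-1, 17191)), -1))) = Add(-2209, Mul(-4240, Pow(Rational(345607863, 17191), -1))) = Add(-2209, Mul(-4240, Rational(17191, 345607863))) = Add(-2209, Rational(-72889840, 345607863)) = Rational(-763520659207, 345607863)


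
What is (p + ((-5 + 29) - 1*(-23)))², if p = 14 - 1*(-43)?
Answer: 10816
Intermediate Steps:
p = 57 (p = 14 + 43 = 57)
(p + ((-5 + 29) - 1*(-23)))² = (57 + ((-5 + 29) - 1*(-23)))² = (57 + (24 + 23))² = (57 + 47)² = 104² = 10816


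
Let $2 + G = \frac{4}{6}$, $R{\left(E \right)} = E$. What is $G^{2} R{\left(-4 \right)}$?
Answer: $- \frac{64}{9} \approx -7.1111$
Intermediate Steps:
$G = - \frac{4}{3}$ ($G = -2 + \frac{4}{6} = -2 + 4 \cdot \frac{1}{6} = -2 + \frac{2}{3} = - \frac{4}{3} \approx -1.3333$)
$G^{2} R{\left(-4 \right)} = \left(- \frac{4}{3}\right)^{2} \left(-4\right) = \frac{16}{9} \left(-4\right) = - \frac{64}{9}$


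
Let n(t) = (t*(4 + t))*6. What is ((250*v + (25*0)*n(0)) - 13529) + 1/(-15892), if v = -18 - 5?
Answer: -306381869/15892 ≈ -19279.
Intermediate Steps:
v = -23
n(t) = 6*t*(4 + t)
((250*v + (25*0)*n(0)) - 13529) + 1/(-15892) = ((250*(-23) + (25*0)*(6*0*(4 + 0))) - 13529) + 1/(-15892) = ((-5750 + 0*(6*0*4)) - 13529) - 1/15892 = ((-5750 + 0*0) - 13529) - 1/15892 = ((-5750 + 0) - 13529) - 1/15892 = (-5750 - 13529) - 1/15892 = -19279 - 1/15892 = -306381869/15892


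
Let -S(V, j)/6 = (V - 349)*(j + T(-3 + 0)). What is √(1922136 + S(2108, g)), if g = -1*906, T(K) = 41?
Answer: √11051346 ≈ 3324.4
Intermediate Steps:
g = -906
S(V, j) = -6*(-349 + V)*(41 + j) (S(V, j) = -6*(V - 349)*(j + 41) = -6*(-349 + V)*(41 + j))
√(1922136 + S(2108, g)) = √(1922136 + (85854 - 246*2108 + 2094*(-906) - 6*2108*(-906))) = √(1922136 + (85854 - 518568 - 1897164 + 11459088)) = √(1922136 + 9129210) = √11051346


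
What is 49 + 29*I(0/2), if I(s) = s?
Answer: 49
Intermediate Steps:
49 + 29*I(0/2) = 49 + 29*(0/2) = 49 + 29*(0*(1/2)) = 49 + 29*0 = 49 + 0 = 49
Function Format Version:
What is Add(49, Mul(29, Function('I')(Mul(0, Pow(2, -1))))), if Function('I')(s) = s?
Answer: 49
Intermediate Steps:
Add(49, Mul(29, Function('I')(Mul(0, Pow(2, -1))))) = Add(49, Mul(29, Mul(0, Pow(2, -1)))) = Add(49, Mul(29, Mul(0, Rational(1, 2)))) = Add(49, Mul(29, 0)) = Add(49, 0) = 49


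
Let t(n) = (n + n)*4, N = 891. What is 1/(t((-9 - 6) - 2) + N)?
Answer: 1/755 ≈ 0.0013245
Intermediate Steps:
t(n) = 8*n (t(n) = (2*n)*4 = 8*n)
1/(t((-9 - 6) - 2) + N) = 1/(8*((-9 - 6) - 2) + 891) = 1/(8*(-15 - 2) + 891) = 1/(8*(-17) + 891) = 1/(-136 + 891) = 1/755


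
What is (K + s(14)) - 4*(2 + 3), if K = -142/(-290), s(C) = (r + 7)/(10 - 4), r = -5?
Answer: -8342/435 ≈ -19.177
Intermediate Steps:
s(C) = 1/3 (s(C) = (-5 + 7)/(10 - 4) = 2/6 = 2*(1/6) = 1/3)
K = 71/145 (K = -142*(-1/290) = 71/145 ≈ 0.48966)
(K + s(14)) - 4*(2 + 3) = (71/145 + 1/3) - 4*(2 + 3) = 358/435 - 4*5 = 358/435 - 20 = -8342/435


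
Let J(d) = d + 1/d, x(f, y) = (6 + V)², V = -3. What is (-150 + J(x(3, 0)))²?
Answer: 1607824/81 ≈ 19850.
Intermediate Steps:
x(f, y) = 9 (x(f, y) = (6 - 3)² = 3² = 9)
(-150 + J(x(3, 0)))² = (-150 + (9 + 1/9))² = (-150 + (9 + ⅑))² = (-150 + 82/9)² = (-1268/9)² = 1607824/81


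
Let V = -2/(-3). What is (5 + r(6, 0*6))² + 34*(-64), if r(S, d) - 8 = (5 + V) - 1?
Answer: -16775/9 ≈ -1863.9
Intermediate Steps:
V = ⅔ (V = -2*(-⅓) = ⅔ ≈ 0.66667)
r(S, d) = 38/3 (r(S, d) = 8 + ((5 + ⅔) - 1) = 8 + (17/3 - 1) = 8 + 14/3 = 38/3)
(5 + r(6, 0*6))² + 34*(-64) = (5 + 38/3)² + 34*(-64) = (53/3)² - 2176 = 2809/9 - 2176 = -16775/9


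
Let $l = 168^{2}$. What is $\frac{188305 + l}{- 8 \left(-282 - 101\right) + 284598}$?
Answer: $\frac{216529}{287662} \approx 0.75272$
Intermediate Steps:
$l = 28224$
$\frac{188305 + l}{- 8 \left(-282 - 101\right) + 284598} = \frac{188305 + 28224}{- 8 \left(-282 - 101\right) + 284598} = \frac{216529}{\left(-8\right) \left(-383\right) + 284598} = \frac{216529}{3064 + 284598} = \frac{216529}{287662}$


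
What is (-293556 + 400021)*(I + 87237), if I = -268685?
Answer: -19317861320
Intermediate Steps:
(-293556 + 400021)*(I + 87237) = (-293556 + 400021)*(-268685 + 87237) = 106465*(-181448) = -19317861320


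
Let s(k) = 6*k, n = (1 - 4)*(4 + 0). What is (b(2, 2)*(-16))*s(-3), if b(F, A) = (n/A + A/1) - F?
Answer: -1728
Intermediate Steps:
n = -12 (n = -3*4 = -12)
b(F, A) = A - F - 12/A (b(F, A) = (-12/A + A/1) - F = (-12/A + A*1) - F = (-12/A + A) - F = (A - 12/A) - F = A - F - 12/A)
(b(2, 2)*(-16))*s(-3) = ((2 - 1*2 - 12/2)*(-16))*(6*(-3)) = ((2 - 2 - 12*½)*(-16))*(-18) = ((2 - 2 - 6)*(-16))*(-18) = -6*(-16)*(-18) = 96*(-18) = -1728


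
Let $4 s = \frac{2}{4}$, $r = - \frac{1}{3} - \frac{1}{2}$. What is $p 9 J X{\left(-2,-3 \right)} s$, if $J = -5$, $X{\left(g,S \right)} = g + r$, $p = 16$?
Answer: $255$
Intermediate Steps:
$r = - \frac{5}{6}$ ($r = \left(-1\right) \frac{1}{3} - \frac{1}{2} = - \frac{1}{3} - \frac{1}{2} = - \frac{5}{6} \approx -0.83333$)
$s = \frac{1}{8}$ ($s = \frac{2 \cdot \frac{1}{4}}{4} = \frac{1}{4} \cdot \frac{1}{2} = \frac{1}{8} \approx 0.125$)
$X{\left(g,S \right)} = - \frac{5}{6} + g$ ($X{\left(g,S \right)} = g - \frac{5}{6} = - \frac{5}{6} + g$)
$p 9 J X{\left(-2,-3 \right)} s = 16 \cdot 9 - 5 \left(- \frac{5}{6} - 2\right) \frac{1}{8} = 144 \left(-5\right) \left(- \frac{17}{6}\right) \frac{1}{8} = 144 \cdot \frac{85}{6} \cdot \frac{1}{8} = 144 \cdot \frac{85}{48} = 255$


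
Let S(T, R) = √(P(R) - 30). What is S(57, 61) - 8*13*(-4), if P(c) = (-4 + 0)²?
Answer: 416 + I*√14 ≈ 416.0 + 3.7417*I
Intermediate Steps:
P(c) = 16 (P(c) = (-4)² = 16)
S(T, R) = I*√14 (S(T, R) = √(16 - 30) = √(-14) = I*√14)
S(57, 61) - 8*13*(-4) = I*√14 - 8*13*(-4) = I*√14 - 104*(-4) = I*√14 + 416 = 416 + I*√14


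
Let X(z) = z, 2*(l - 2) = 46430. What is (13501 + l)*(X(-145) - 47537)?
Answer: -1750787676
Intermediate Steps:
l = 23217 (l = 2 + (½)*46430 = 2 + 23215 = 23217)
(13501 + l)*(X(-145) - 47537) = (13501 + 23217)*(-145 - 47537) = 36718*(-47682) = -1750787676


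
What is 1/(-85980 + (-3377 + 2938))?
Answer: -1/86419 ≈ -1.1572e-5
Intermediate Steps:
1/(-85980 + (-3377 + 2938)) = 1/(-85980 - 439) = 1/(-86419) = -1/86419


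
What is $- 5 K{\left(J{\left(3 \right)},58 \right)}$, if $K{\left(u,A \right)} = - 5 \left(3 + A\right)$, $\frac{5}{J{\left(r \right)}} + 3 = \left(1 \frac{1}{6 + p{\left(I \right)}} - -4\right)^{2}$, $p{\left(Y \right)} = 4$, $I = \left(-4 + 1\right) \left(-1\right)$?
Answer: $1525$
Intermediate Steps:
$I = 3$ ($I = \left(-3\right) \left(-1\right) = 3$)
$J{\left(r \right)} = \frac{500}{1381}$ ($J{\left(r \right)} = \frac{5}{-3 + \left(1 \frac{1}{6 + 4} - -4\right)^{2}} = \frac{5}{-3 + \left(1 \cdot \frac{1}{10} + 4\right)^{2}} = \frac{5}{-3 + \left(\frac{1}{10} + 4\right)^{2}} = \frac{5}{-3 + \left(\frac{41}{10}\right)^{2}} = \frac{5}{-3 + \frac{1681}{100}} = \frac{5}{\frac{1381}{100}} = 5 \cdot \frac{100}{1381} = \frac{500}{1381}$)
$K{\left(u,A \right)} = -15 - 5 A$
$- 5 K{\left(J{\left(3 \right)},58 \right)} = - 5 \left(-15 - 290\right) = \left(-5\right) \left(-305\right) = 1525$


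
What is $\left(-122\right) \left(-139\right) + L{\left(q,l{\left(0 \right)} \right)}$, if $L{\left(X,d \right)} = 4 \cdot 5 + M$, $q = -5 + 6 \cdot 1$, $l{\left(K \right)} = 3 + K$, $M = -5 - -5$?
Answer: $16978$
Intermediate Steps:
$M = 0$ ($M = -5 + 5 = 0$)
$q = 1$ ($q = -5 + 6 = 1$)
$L{\left(X,d \right)} = 20$ ($L{\left(X,d \right)} = 4 \cdot 5 + 0 = 20 + 0 = 20$)
$\left(-122\right) \left(-139\right) + L{\left(q,l{\left(0 \right)} \right)} = \left(-122\right) \left(-139\right) + 20 = 16958 + 20 = 16978$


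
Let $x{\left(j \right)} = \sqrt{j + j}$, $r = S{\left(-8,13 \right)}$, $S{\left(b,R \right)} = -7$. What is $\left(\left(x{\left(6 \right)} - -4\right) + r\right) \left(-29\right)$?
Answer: $87 - 58 \sqrt{3} \approx -13.459$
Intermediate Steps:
$r = -7$
$x{\left(j \right)} = \sqrt{2} \sqrt{j}$ ($x{\left(j \right)} = \sqrt{2 j} = \sqrt{2} \sqrt{j}$)
$\left(\left(x{\left(6 \right)} - -4\right) + r\right) \left(-29\right) = \left(\left(\sqrt{2} \sqrt{6} - -4\right) - 7\right) \left(-29\right) = \left(\left(2 \sqrt{3} + 4\right) - 7\right) \left(-29\right) = \left(\left(4 + 2 \sqrt{3}\right) - 7\right) \left(-29\right) = \left(-3 + 2 \sqrt{3}\right) \left(-29\right) = 87 - 58 \sqrt{3}$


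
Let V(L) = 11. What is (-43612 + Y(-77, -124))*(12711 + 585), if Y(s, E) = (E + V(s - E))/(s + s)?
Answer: -44648865480/77 ≈ -5.7986e+8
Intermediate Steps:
Y(s, E) = (11 + E)/(2*s) (Y(s, E) = (E + 11)/(s + s) = (11 + E)/((2*s)) = (11 + E)*(1/(2*s)) = (11 + E)/(2*s))
(-43612 + Y(-77, -124))*(12711 + 585) = (-43612 + (½)*(11 - 124)/(-77))*(12711 + 585) = (-43612 + (½)*(-1/77)*(-113))*13296 = (-43612 + 113/154)*13296 = -6716135/154*13296 = -44648865480/77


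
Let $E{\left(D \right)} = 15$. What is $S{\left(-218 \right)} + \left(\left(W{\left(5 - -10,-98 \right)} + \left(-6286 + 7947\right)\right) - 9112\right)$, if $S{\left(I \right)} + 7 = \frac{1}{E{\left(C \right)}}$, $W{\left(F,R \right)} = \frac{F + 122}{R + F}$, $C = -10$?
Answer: $- \frac{9287182}{1245} \approx -7459.6$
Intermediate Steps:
$W{\left(F,R \right)} = \frac{122 + F}{F + R}$
$S{\left(I \right)} = - \frac{104}{15}$ ($S{\left(I \right)} = -7 + \frac{1}{15} = - \frac{104}{15}$)
$S{\left(-218 \right)} + \left(\left(W{\left(5 - -10,-98 \right)} + \left(-6286 + 7947\right)\right) - 9112\right) = - \frac{104}{15} - \left(7451 - \frac{122 + \left(5 - -10\right)}{\left(5 - -10\right) - 98}\right) = - \frac{104}{15} - \left(7451 - \frac{122 + \left(5 + 10\right)}{\left(5 + 10\right) - 98}\right) = - \frac{104}{15} - \left(7451 - \frac{122 + 15}{15 - 98}\right) = - \frac{104}{15} - \left(7451 - \frac{1}{-83} \cdot 137\right) = - \frac{104}{15} + \left(\left(\left(- \frac{1}{83}\right) 137 + 1661\right) - 9112\right) = - \frac{104}{15} + \left(\left(- \frac{137}{83} + 1661\right) - 9112\right) = - \frac{104}{15} + \left(\frac{137726}{83} - 9112\right) = - \frac{104}{15} - \frac{618570}{83} = - \frac{9287182}{1245}$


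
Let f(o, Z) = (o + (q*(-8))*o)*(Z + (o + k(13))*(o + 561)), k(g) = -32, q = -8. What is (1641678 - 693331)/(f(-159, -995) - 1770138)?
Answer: 948347/802055157 ≈ 0.0011824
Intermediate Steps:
f(o, Z) = 65*o*(Z + (-32 + o)*(561 + o)) (f(o, Z) = (o + (-8*(-8))*o)*(Z + (o - 32)*(o + 561)) = (o + 64*o)*(Z + (-32 + o)*(561 + o)) = (65*o)*(Z + (-32 + o)*(561 + o)) = 65*o*(Z + (-32 + o)*(561 + o)))
(1641678 - 693331)/(f(-159, -995) - 1770138) = (1641678 - 693331)/(65*(-159)*(-17952 - 995 + (-159)² + 529*(-159)) - 1770138) = 948347/(65*(-159)*(-17952 - 995 + 25281 - 84111) - 1770138) = 948347/(65*(-159)*(-77777) - 1770138) = 948347/(803825295 - 1770138) = 948347/802055157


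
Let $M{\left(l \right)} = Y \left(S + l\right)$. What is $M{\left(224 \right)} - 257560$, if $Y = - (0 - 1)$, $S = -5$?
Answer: $-257341$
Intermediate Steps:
$Y = 1$ ($Y = \left(-1\right) \left(-1\right) = 1$)
$M{\left(l \right)} = -5 + l$ ($M{\left(l \right)} = 1 \left(-5 + l\right) = -5 + l$)
$M{\left(224 \right)} - 257560 = \left(-5 + 224\right) - 257560 = 219 - 257560 = -257341$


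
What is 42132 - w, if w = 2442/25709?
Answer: 1083169146/25709 ≈ 42132.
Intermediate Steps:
w = 2442/25709 (w = 2442*(1/25709) = 2442/25709 ≈ 0.094986)
42132 - w = 42132 - 1*2442/25709 = 42132 - 2442/25709 = 1083169146/25709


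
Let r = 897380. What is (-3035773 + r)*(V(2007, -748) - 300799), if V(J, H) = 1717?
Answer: 639554855226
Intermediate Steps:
(-3035773 + r)*(V(2007, -748) - 300799) = (-3035773 + 897380)*(1717 - 300799) = -2138393*(-299082) = 639554855226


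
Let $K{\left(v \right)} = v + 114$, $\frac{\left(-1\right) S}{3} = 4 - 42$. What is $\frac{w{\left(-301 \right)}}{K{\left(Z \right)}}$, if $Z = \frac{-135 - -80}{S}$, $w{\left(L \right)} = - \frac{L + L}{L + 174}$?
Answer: $- \frac{68628}{1643507} \approx -0.041757$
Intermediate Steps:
$w{\left(L \right)} = - \frac{2 L}{174 + L}$
$S = 114$ ($S = - 3 \left(4 - 42\right) = \left(-3\right) \left(-38\right) = 114$)
$Z = - \frac{55}{114}$ ($Z = \frac{-135 - -80}{114} = \left(-135 + 80\right) \frac{1}{114} = \left(-55\right) \frac{1}{114} = - \frac{55}{114} \approx -0.48246$)
$K{\left(v \right)} = 114 + v$
$\frac{w{\left(-301 \right)}}{K{\left(Z \right)}} = \frac{\left(-2\right) \left(-301\right) \frac{1}{174 - 301}}{114 - \frac{55}{114}} = \frac{\left(-2\right) \left(-301\right) \frac{1}{-127}}{\frac{12941}{114}} = \left(-2\right) \left(-301\right) \left(- \frac{1}{127}\right) \frac{114}{12941} = \left(- \frac{602}{127}\right) \frac{114}{12941} = - \frac{68628}{1643507}$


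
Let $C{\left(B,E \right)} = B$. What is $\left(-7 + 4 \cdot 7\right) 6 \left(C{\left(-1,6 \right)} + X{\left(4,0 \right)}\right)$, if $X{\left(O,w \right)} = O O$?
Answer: $1890$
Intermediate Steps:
$X{\left(O,w \right)} = O^{2}$
$\left(-7 + 4 \cdot 7\right) 6 \left(C{\left(-1,6 \right)} + X{\left(4,0 \right)}\right) = \left(-7 + 4 \cdot 7\right) 6 \left(-1 + 4^{2}\right) = \left(-7 + 28\right) 6 \left(-1 + 16\right) = 21 \cdot 6 \cdot 15 = 21 \cdot 90 = 1890$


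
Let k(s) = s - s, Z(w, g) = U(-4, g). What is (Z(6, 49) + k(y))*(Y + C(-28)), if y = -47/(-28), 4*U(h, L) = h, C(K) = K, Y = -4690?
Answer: 4718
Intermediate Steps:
U(h, L) = h/4
Z(w, g) = -1 (Z(w, g) = (¼)*(-4) = -1)
y = 47/28 (y = -47*(-1/28) = 47/28 ≈ 1.6786)
k(s) = 0
(Z(6, 49) + k(y))*(Y + C(-28)) = (-1 + 0)*(-4690 - 28) = -1*(-4718) = 4718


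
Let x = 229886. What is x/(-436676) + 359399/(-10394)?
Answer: -19916294101/567351293 ≈ -35.104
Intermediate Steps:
x/(-436676) + 359399/(-10394) = 229886/(-436676) + 359399/(-10394) = 229886*(-1/436676) + 359399*(-1/10394) = -114943/218338 - 359399/10394 = -19916294101/567351293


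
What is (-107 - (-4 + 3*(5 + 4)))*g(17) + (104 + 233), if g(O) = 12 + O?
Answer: -3433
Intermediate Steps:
(-107 - (-4 + 3*(5 + 4)))*g(17) + (104 + 233) = (-107 - (-4 + 3*(5 + 4)))*(12 + 17) + (104 + 233) = (-107 - (-4 + 3*9))*29 + 337 = (-107 - (-4 + 27))*29 + 337 = (-107 - 1*23)*29 + 337 = (-107 - 23)*29 + 337 = -130*29 + 337 = -3770 + 337 = -3433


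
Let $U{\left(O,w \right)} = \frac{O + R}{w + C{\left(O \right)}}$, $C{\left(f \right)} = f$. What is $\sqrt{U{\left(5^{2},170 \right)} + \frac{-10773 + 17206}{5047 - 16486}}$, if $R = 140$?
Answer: $\frac{10 \sqrt{6972706}}{49569} \approx 0.53271$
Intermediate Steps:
$U{\left(O,w \right)} = \frac{140 + O}{O + w}$ ($U{\left(O,w \right)} = \frac{O + 140}{w + O} = \frac{140 + O}{O + w}$)
$\sqrt{U{\left(5^{2},170 \right)} + \frac{-10773 + 17206}{5047 - 16486}} = \sqrt{\frac{140 + 5^{2}}{5^{2} + 170} + \frac{-10773 + 17206}{5047 - 16486}} = \sqrt{\frac{140 + 25}{25 + 170} + \frac{6433}{-11439}} = \sqrt{\frac{1}{195} \cdot 165 + 6433 \left(- \frac{1}{11439}\right)} = \sqrt{\frac{1}{195} \cdot 165 - \frac{6433}{11439}} = \sqrt{\frac{11}{13} - \frac{6433}{11439}} = \sqrt{\frac{42200}{148707}} = \frac{10 \sqrt{6972706}}{49569}$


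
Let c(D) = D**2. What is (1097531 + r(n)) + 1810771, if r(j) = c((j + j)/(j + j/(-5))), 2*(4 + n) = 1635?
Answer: 11633233/4 ≈ 2.9083e+6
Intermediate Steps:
n = 1627/2 (n = -4 + (1/2)*1635 = -4 + 1635/2 = 1627/2 ≈ 813.50)
r(j) = 25/4 (r(j) = ((j + j)/(j + j/(-5)))**2 = ((2*j)/(j + j*(-1/5)))**2 = ((2*j)/(j - j/5))**2 = ((2*j)/((4*j/5)))**2 = ((2*j)*(5/(4*j)))**2 = (5/2)**2 = 25/4)
(1097531 + r(n)) + 1810771 = (1097531 + 25/4) + 1810771 = 4390149/4 + 1810771 = 11633233/4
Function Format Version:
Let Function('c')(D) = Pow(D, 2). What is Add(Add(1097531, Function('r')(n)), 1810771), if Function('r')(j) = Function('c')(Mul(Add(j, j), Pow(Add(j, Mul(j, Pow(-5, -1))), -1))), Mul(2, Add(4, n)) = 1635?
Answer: Rational(11633233, 4) ≈ 2.9083e+6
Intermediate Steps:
n = Rational(1627, 2) (n = Add(-4, Mul(Rational(1, 2), 1635)) = Add(-4, Rational(1635, 2)) = Rational(1627, 2) ≈ 813.50)
Function('r')(j) = Rational(25, 4) (Function('r')(j) = Pow(Mul(Add(j, j), Pow(Add(j, Mul(j, Pow(-5, -1))), -1)), 2) = Pow(Mul(Mul(2, j), Pow(Add(j, Mul(j, Rational(-1, 5))), -1)), 2) = Pow(Mul(Mul(2, j), Pow(Add(j, Mul(Rational(-1, 5), j)), -1)), 2) = Pow(Mul(Mul(2, j), Pow(Mul(Rational(4, 5), j), -1)), 2) = Pow(Mul(Mul(2, j), Mul(Rational(5, 4), Pow(j, -1))), 2) = Pow(Rational(5, 2), 2) = Rational(25, 4))
Add(Add(1097531, Function('r')(n)), 1810771) = Add(Add(1097531, Rational(25, 4)), 1810771) = Add(Rational(4390149, 4), 1810771) = Rational(11633233, 4)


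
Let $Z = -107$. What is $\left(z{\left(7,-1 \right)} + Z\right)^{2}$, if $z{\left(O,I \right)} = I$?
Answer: $11664$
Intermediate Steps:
$\left(z{\left(7,-1 \right)} + Z\right)^{2} = \left(-1 - 107\right)^{2} = \left(-108\right)^{2} = 11664$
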